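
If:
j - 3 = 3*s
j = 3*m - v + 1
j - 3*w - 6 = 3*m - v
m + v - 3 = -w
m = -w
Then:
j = 3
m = 5/3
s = 0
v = 3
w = -5/3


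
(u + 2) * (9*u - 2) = 9*u^2 + 16*u - 4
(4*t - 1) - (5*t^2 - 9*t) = -5*t^2 + 13*t - 1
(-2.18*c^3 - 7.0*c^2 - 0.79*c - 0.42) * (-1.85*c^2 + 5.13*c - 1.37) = 4.033*c^5 + 1.7666*c^4 - 31.4619*c^3 + 6.3143*c^2 - 1.0723*c + 0.5754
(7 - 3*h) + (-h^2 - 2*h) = -h^2 - 5*h + 7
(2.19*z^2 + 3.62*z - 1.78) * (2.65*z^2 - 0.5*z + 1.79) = 5.8035*z^4 + 8.498*z^3 - 2.6069*z^2 + 7.3698*z - 3.1862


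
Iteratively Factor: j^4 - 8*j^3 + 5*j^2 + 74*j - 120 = (j - 5)*(j^3 - 3*j^2 - 10*j + 24) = (j - 5)*(j - 2)*(j^2 - j - 12) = (j - 5)*(j - 4)*(j - 2)*(j + 3)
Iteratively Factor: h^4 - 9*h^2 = (h + 3)*(h^3 - 3*h^2) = h*(h + 3)*(h^2 - 3*h) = h*(h - 3)*(h + 3)*(h)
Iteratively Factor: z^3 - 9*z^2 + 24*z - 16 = (z - 4)*(z^2 - 5*z + 4) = (z - 4)^2*(z - 1)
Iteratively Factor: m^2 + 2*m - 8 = (m + 4)*(m - 2)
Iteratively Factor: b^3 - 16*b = (b + 4)*(b^2 - 4*b) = (b - 4)*(b + 4)*(b)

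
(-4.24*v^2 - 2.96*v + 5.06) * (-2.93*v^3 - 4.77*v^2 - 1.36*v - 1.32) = 12.4232*v^5 + 28.8976*v^4 + 5.0598*v^3 - 14.5138*v^2 - 2.9744*v - 6.6792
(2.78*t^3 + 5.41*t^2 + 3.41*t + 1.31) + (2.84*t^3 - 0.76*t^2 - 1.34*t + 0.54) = 5.62*t^3 + 4.65*t^2 + 2.07*t + 1.85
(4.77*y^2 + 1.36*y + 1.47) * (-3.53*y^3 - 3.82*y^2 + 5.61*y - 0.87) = -16.8381*y^5 - 23.0222*y^4 + 16.3754*y^3 - 2.1357*y^2 + 7.0635*y - 1.2789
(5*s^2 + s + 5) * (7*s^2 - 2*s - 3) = 35*s^4 - 3*s^3 + 18*s^2 - 13*s - 15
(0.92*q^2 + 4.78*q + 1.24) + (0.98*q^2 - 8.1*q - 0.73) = 1.9*q^2 - 3.32*q + 0.51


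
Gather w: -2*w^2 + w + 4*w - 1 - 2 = -2*w^2 + 5*w - 3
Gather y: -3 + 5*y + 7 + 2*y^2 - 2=2*y^2 + 5*y + 2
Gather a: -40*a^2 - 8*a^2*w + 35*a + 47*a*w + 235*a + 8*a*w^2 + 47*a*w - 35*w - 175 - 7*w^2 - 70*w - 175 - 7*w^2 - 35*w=a^2*(-8*w - 40) + a*(8*w^2 + 94*w + 270) - 14*w^2 - 140*w - 350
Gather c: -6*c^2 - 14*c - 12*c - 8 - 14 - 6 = -6*c^2 - 26*c - 28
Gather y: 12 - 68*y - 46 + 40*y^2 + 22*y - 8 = 40*y^2 - 46*y - 42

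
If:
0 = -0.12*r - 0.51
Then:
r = -4.25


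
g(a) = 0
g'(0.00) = 0.00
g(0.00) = 0.00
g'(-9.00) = 0.00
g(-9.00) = 0.00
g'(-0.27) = 0.00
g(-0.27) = 0.00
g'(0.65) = 0.00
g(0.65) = 0.00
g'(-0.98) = 0.00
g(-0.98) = 0.00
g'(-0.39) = 0.00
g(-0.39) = 0.00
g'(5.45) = 0.00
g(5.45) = 0.00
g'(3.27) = 0.00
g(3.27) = 0.00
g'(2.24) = 0.00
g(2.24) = 0.00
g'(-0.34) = 0.00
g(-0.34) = 0.00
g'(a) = 0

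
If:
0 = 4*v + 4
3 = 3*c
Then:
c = 1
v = -1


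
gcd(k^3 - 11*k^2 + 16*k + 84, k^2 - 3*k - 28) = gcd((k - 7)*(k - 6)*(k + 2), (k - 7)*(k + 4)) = k - 7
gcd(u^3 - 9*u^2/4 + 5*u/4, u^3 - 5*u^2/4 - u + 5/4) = u^2 - 9*u/4 + 5/4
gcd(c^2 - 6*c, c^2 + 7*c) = c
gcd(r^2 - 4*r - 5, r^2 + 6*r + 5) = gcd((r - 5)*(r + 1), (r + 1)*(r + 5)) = r + 1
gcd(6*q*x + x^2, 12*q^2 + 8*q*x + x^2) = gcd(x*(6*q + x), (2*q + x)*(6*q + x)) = 6*q + x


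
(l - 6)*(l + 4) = l^2 - 2*l - 24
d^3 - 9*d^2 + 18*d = d*(d - 6)*(d - 3)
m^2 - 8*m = m*(m - 8)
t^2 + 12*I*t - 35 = (t + 5*I)*(t + 7*I)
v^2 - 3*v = v*(v - 3)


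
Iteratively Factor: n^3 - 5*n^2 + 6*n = (n - 3)*(n^2 - 2*n) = n*(n - 3)*(n - 2)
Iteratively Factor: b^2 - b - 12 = (b + 3)*(b - 4)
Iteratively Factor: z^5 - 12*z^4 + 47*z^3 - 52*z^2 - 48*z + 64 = (z - 4)*(z^4 - 8*z^3 + 15*z^2 + 8*z - 16) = (z - 4)*(z - 1)*(z^3 - 7*z^2 + 8*z + 16) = (z - 4)*(z - 1)*(z + 1)*(z^2 - 8*z + 16) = (z - 4)^2*(z - 1)*(z + 1)*(z - 4)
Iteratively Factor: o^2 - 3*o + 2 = (o - 1)*(o - 2)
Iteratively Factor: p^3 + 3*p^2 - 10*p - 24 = (p - 3)*(p^2 + 6*p + 8) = (p - 3)*(p + 4)*(p + 2)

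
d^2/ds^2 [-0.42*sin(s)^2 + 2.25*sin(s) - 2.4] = -2.25*sin(s) - 0.84*cos(2*s)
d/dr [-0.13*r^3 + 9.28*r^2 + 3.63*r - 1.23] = -0.39*r^2 + 18.56*r + 3.63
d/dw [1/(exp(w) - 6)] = -exp(w)/(exp(w) - 6)^2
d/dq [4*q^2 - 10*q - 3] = 8*q - 10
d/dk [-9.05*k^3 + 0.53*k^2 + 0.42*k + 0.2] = -27.15*k^2 + 1.06*k + 0.42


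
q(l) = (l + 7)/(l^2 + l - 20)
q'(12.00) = -0.02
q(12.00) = 0.14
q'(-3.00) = 0.03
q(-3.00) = -0.29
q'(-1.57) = -0.02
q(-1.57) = -0.28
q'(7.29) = -0.11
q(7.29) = 0.35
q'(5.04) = -1.13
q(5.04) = 1.15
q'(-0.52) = -0.05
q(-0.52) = -0.32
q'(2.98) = -1.17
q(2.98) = -1.23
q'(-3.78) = 0.13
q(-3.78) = -0.34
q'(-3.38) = 0.06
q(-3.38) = -0.30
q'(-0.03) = -0.07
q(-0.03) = -0.35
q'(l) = (-2*l - 1)*(l + 7)/(l^2 + l - 20)^2 + 1/(l^2 + l - 20)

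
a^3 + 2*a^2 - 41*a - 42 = (a - 6)*(a + 1)*(a + 7)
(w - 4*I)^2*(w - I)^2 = w^4 - 10*I*w^3 - 33*w^2 + 40*I*w + 16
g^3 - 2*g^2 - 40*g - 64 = (g - 8)*(g + 2)*(g + 4)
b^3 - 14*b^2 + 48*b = b*(b - 8)*(b - 6)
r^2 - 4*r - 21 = (r - 7)*(r + 3)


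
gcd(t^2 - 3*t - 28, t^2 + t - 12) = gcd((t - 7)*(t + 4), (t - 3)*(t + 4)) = t + 4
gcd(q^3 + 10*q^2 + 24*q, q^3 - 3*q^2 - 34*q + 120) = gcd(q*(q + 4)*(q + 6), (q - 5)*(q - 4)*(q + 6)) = q + 6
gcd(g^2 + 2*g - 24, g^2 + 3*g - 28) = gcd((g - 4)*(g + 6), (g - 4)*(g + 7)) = g - 4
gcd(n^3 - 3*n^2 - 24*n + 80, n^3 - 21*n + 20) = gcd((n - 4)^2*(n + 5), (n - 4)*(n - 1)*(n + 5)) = n^2 + n - 20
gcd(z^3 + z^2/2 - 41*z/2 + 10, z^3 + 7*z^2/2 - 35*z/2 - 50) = z^2 + z - 20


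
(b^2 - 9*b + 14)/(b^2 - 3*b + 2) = (b - 7)/(b - 1)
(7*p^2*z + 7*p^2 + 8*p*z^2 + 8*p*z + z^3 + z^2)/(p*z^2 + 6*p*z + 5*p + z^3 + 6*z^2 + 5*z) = (7*p + z)/(z + 5)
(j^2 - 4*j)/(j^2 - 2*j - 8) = j/(j + 2)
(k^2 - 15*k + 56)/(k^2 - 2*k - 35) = (k - 8)/(k + 5)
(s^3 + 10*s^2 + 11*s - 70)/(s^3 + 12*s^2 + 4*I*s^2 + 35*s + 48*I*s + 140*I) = (s - 2)/(s + 4*I)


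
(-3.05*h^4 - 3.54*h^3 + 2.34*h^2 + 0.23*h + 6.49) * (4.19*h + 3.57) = -12.7795*h^5 - 25.7211*h^4 - 2.8332*h^3 + 9.3175*h^2 + 28.0142*h + 23.1693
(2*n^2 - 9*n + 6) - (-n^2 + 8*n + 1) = 3*n^2 - 17*n + 5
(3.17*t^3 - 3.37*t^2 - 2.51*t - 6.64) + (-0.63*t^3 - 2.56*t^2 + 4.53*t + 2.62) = 2.54*t^3 - 5.93*t^2 + 2.02*t - 4.02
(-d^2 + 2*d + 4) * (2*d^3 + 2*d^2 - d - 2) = -2*d^5 + 2*d^4 + 13*d^3 + 8*d^2 - 8*d - 8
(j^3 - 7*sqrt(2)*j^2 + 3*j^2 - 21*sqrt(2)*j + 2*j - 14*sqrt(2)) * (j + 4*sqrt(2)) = j^4 - 3*sqrt(2)*j^3 + 3*j^3 - 54*j^2 - 9*sqrt(2)*j^2 - 168*j - 6*sqrt(2)*j - 112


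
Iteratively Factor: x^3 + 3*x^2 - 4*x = (x - 1)*(x^2 + 4*x) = x*(x - 1)*(x + 4)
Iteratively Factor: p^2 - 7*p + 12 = (p - 3)*(p - 4)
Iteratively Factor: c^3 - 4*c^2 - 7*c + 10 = (c + 2)*(c^2 - 6*c + 5) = (c - 5)*(c + 2)*(c - 1)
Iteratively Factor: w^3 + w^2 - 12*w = (w)*(w^2 + w - 12) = w*(w + 4)*(w - 3)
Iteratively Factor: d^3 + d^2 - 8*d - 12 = (d + 2)*(d^2 - d - 6) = (d - 3)*(d + 2)*(d + 2)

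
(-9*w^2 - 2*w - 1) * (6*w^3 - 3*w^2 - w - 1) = -54*w^5 + 15*w^4 + 9*w^3 + 14*w^2 + 3*w + 1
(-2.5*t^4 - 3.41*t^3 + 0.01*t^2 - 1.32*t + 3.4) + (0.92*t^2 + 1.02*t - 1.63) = -2.5*t^4 - 3.41*t^3 + 0.93*t^2 - 0.3*t + 1.77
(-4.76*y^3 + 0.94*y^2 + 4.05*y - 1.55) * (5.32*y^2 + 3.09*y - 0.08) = -25.3232*y^5 - 9.7076*y^4 + 24.8314*y^3 + 4.1933*y^2 - 5.1135*y + 0.124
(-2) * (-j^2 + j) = 2*j^2 - 2*j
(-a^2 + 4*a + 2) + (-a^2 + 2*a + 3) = -2*a^2 + 6*a + 5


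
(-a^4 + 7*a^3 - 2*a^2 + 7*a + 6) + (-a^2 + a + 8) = -a^4 + 7*a^3 - 3*a^2 + 8*a + 14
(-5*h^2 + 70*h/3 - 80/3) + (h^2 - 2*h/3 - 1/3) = -4*h^2 + 68*h/3 - 27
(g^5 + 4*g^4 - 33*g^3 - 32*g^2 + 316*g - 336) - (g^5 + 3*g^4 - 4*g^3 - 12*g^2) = g^4 - 29*g^3 - 20*g^2 + 316*g - 336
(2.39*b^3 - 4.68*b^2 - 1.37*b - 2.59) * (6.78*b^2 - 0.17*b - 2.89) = 16.2042*b^5 - 32.1367*b^4 - 15.4001*b^3 - 3.8021*b^2 + 4.3996*b + 7.4851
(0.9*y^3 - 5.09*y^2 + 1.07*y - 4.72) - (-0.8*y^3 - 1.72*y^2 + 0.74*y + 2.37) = 1.7*y^3 - 3.37*y^2 + 0.33*y - 7.09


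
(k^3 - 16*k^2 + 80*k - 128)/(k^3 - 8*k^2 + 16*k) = (k - 8)/k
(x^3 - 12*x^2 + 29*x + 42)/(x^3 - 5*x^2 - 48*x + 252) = (x^2 - 6*x - 7)/(x^2 + x - 42)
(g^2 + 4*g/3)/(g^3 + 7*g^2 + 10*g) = (g + 4/3)/(g^2 + 7*g + 10)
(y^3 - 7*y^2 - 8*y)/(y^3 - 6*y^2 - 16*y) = (y + 1)/(y + 2)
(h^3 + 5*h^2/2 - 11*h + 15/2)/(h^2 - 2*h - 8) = (-2*h^3 - 5*h^2 + 22*h - 15)/(2*(-h^2 + 2*h + 8))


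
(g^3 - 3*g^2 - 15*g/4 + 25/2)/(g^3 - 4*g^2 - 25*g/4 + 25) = (2*g^2 - g - 10)/(2*g^2 - 3*g - 20)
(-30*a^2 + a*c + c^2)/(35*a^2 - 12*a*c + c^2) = (-6*a - c)/(7*a - c)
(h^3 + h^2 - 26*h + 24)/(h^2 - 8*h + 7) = (h^2 + 2*h - 24)/(h - 7)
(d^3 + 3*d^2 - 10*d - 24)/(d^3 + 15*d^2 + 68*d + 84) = (d^2 + d - 12)/(d^2 + 13*d + 42)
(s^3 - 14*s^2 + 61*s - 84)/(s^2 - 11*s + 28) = s - 3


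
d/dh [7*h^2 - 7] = 14*h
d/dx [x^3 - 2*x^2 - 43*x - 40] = 3*x^2 - 4*x - 43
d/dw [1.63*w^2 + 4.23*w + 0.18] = 3.26*w + 4.23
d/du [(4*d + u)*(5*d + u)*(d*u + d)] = d*(20*d^2 + 18*d*u + 9*d + 3*u^2 + 2*u)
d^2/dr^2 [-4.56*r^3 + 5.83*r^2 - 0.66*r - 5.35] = 11.66 - 27.36*r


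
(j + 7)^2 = j^2 + 14*j + 49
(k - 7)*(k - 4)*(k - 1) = k^3 - 12*k^2 + 39*k - 28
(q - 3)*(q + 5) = q^2 + 2*q - 15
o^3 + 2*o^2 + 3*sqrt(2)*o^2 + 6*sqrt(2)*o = o*(o + 2)*(o + 3*sqrt(2))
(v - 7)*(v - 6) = v^2 - 13*v + 42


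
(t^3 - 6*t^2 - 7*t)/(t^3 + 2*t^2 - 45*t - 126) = t*(t + 1)/(t^2 + 9*t + 18)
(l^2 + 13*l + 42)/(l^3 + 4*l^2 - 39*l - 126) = (l + 6)/(l^2 - 3*l - 18)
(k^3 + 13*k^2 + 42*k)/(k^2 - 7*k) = (k^2 + 13*k + 42)/(k - 7)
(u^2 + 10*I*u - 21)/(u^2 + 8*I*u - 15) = (u + 7*I)/(u + 5*I)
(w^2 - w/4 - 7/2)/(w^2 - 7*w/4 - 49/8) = 2*(w - 2)/(2*w - 7)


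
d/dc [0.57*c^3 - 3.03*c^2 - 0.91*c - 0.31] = 1.71*c^2 - 6.06*c - 0.91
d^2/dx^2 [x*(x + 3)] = 2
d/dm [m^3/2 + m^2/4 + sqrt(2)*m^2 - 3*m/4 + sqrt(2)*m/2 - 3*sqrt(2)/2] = 3*m^2/2 + m/2 + 2*sqrt(2)*m - 3/4 + sqrt(2)/2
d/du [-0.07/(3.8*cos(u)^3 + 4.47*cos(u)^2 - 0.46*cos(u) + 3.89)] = (-0.798*cos(u)^2 - 0.6258*cos(u) + 0.0322)*sin(u)/(3.8*cos(u)^3 + 4.47*cos(u)^2 - 0.46*cos(u) + 3.89)^2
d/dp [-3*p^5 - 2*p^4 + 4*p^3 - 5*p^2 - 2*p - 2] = -15*p^4 - 8*p^3 + 12*p^2 - 10*p - 2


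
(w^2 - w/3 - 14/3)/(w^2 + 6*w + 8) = (w - 7/3)/(w + 4)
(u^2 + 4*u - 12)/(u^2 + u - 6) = (u + 6)/(u + 3)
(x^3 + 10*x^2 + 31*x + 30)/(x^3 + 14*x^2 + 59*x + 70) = (x + 3)/(x + 7)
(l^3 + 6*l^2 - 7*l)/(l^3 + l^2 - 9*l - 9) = l*(l^2 + 6*l - 7)/(l^3 + l^2 - 9*l - 9)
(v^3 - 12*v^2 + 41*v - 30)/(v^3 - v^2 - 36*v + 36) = (v - 5)/(v + 6)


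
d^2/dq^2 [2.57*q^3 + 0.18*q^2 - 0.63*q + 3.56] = 15.42*q + 0.36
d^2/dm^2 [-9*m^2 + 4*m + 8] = -18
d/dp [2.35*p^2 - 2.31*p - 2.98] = 4.7*p - 2.31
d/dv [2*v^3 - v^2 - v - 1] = 6*v^2 - 2*v - 1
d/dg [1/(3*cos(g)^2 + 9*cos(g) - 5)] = 3*(2*cos(g) + 3)*sin(g)/(3*cos(g)^2 + 9*cos(g) - 5)^2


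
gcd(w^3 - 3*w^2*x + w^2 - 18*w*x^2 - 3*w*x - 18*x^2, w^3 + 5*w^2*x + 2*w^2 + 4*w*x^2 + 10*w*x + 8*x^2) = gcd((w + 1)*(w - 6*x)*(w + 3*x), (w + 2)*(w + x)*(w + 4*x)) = 1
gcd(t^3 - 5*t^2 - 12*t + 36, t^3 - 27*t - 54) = t^2 - 3*t - 18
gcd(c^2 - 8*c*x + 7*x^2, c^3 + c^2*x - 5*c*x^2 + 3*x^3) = -c + x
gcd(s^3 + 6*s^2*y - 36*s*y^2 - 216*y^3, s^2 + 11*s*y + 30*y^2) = s + 6*y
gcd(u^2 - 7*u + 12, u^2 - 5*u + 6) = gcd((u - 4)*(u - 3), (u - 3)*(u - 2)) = u - 3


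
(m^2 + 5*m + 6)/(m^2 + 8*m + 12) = (m + 3)/(m + 6)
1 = 1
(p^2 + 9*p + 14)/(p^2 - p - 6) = (p + 7)/(p - 3)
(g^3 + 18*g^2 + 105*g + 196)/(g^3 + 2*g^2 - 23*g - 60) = (g^2 + 14*g + 49)/(g^2 - 2*g - 15)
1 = 1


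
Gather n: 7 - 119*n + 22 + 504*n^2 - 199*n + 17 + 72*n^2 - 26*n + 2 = 576*n^2 - 344*n + 48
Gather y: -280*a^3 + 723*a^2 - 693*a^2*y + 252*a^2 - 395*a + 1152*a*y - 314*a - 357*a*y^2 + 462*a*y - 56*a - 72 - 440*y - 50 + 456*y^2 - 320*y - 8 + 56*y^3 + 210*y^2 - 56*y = -280*a^3 + 975*a^2 - 765*a + 56*y^3 + y^2*(666 - 357*a) + y*(-693*a^2 + 1614*a - 816) - 130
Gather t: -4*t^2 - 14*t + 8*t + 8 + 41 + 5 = -4*t^2 - 6*t + 54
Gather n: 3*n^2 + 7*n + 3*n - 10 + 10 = 3*n^2 + 10*n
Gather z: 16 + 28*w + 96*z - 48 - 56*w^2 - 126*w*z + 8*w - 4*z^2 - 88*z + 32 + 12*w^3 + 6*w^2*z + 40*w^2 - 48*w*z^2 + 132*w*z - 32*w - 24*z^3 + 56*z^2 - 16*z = 12*w^3 - 16*w^2 + 4*w - 24*z^3 + z^2*(52 - 48*w) + z*(6*w^2 + 6*w - 8)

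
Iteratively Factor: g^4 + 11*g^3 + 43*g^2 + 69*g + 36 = (g + 1)*(g^3 + 10*g^2 + 33*g + 36) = (g + 1)*(g + 3)*(g^2 + 7*g + 12) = (g + 1)*(g + 3)*(g + 4)*(g + 3)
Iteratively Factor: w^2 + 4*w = (w)*(w + 4)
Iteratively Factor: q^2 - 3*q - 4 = (q + 1)*(q - 4)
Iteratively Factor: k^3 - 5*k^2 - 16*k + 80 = (k - 4)*(k^2 - k - 20) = (k - 5)*(k - 4)*(k + 4)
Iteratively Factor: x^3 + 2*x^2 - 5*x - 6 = (x - 2)*(x^2 + 4*x + 3) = (x - 2)*(x + 1)*(x + 3)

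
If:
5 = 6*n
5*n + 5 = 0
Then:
No Solution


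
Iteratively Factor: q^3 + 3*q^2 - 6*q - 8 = (q + 1)*(q^2 + 2*q - 8) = (q - 2)*(q + 1)*(q + 4)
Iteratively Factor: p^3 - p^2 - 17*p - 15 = (p - 5)*(p^2 + 4*p + 3) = (p - 5)*(p + 3)*(p + 1)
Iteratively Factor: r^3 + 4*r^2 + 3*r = (r + 1)*(r^2 + 3*r) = r*(r + 1)*(r + 3)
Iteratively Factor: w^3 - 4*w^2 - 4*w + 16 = (w - 2)*(w^2 - 2*w - 8) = (w - 4)*(w - 2)*(w + 2)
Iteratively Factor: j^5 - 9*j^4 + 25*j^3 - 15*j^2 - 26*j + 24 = (j - 2)*(j^4 - 7*j^3 + 11*j^2 + 7*j - 12) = (j - 2)*(j + 1)*(j^3 - 8*j^2 + 19*j - 12) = (j - 4)*(j - 2)*(j + 1)*(j^2 - 4*j + 3) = (j - 4)*(j - 3)*(j - 2)*(j + 1)*(j - 1)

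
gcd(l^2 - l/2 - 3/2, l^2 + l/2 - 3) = l - 3/2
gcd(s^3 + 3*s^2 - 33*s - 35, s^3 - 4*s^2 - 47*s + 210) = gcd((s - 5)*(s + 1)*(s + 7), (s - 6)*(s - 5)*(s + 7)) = s^2 + 2*s - 35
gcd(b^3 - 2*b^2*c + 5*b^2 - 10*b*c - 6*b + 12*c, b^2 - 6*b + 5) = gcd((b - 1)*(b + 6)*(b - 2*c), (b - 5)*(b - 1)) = b - 1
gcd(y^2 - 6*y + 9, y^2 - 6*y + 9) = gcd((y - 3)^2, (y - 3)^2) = y^2 - 6*y + 9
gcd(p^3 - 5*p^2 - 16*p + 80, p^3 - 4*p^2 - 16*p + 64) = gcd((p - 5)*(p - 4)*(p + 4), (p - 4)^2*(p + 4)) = p^2 - 16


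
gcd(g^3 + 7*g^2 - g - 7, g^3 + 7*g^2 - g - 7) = g^3 + 7*g^2 - g - 7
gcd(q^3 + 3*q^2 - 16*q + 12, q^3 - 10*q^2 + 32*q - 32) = q - 2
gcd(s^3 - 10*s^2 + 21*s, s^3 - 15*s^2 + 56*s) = s^2 - 7*s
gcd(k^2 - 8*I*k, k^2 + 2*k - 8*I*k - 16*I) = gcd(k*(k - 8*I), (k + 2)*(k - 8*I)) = k - 8*I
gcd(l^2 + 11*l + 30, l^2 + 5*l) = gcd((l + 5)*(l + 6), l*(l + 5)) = l + 5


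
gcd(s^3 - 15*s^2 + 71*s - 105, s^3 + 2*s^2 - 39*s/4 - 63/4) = s - 3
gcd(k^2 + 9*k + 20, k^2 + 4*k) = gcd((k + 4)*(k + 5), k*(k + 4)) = k + 4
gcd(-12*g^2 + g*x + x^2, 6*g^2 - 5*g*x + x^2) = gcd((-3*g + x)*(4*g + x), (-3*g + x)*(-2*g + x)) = -3*g + x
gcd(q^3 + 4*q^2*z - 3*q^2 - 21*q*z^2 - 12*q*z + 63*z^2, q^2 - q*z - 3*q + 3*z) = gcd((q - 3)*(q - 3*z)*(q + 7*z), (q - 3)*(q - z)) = q - 3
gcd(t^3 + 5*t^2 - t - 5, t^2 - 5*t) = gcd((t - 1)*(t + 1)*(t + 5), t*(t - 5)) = 1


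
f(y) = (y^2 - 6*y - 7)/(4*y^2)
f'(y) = (2*y - 6)/(4*y^2) - (y^2 - 6*y - 7)/(2*y^3)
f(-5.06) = 0.48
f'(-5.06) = 0.03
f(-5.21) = 0.47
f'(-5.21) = 0.03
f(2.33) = -0.72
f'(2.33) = 0.55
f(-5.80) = 0.46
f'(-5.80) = 0.03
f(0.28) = -27.43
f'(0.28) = 178.57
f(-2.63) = 0.57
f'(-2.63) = 0.02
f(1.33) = -1.87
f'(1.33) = 2.34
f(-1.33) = 0.39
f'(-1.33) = -0.64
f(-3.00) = 0.56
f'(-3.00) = 0.04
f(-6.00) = 0.45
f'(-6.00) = 0.03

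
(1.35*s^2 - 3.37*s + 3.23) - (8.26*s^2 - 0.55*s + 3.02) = -6.91*s^2 - 2.82*s + 0.21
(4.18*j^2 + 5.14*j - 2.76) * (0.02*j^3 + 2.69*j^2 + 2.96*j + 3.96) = 0.0836*j^5 + 11.347*j^4 + 26.1442*j^3 + 24.3428*j^2 + 12.1848*j - 10.9296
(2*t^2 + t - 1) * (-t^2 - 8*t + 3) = -2*t^4 - 17*t^3 - t^2 + 11*t - 3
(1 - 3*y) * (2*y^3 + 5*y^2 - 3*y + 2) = -6*y^4 - 13*y^3 + 14*y^2 - 9*y + 2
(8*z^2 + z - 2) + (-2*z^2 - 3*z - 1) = 6*z^2 - 2*z - 3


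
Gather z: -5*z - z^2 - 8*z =-z^2 - 13*z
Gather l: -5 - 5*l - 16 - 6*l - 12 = -11*l - 33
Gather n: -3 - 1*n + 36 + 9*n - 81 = 8*n - 48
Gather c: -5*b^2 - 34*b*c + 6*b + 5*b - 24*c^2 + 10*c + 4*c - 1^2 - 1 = -5*b^2 + 11*b - 24*c^2 + c*(14 - 34*b) - 2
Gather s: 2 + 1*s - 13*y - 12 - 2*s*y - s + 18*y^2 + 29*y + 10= -2*s*y + 18*y^2 + 16*y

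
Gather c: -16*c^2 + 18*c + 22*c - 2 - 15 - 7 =-16*c^2 + 40*c - 24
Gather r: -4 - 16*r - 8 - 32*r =-48*r - 12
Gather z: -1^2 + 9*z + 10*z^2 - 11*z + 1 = 10*z^2 - 2*z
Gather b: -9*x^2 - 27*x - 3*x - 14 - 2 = -9*x^2 - 30*x - 16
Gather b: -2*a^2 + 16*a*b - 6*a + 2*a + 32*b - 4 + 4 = -2*a^2 - 4*a + b*(16*a + 32)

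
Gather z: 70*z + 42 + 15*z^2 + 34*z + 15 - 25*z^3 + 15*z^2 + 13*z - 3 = -25*z^3 + 30*z^2 + 117*z + 54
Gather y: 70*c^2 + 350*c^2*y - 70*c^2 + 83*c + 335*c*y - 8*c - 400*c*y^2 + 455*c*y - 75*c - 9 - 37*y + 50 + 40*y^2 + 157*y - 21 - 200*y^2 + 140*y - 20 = y^2*(-400*c - 160) + y*(350*c^2 + 790*c + 260)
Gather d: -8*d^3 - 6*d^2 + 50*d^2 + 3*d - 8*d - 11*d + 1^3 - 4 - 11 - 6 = -8*d^3 + 44*d^2 - 16*d - 20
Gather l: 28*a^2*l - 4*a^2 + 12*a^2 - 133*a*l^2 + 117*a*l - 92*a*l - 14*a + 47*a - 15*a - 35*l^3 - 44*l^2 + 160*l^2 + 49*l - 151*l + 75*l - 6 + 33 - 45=8*a^2 + 18*a - 35*l^3 + l^2*(116 - 133*a) + l*(28*a^2 + 25*a - 27) - 18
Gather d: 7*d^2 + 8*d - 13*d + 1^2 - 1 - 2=7*d^2 - 5*d - 2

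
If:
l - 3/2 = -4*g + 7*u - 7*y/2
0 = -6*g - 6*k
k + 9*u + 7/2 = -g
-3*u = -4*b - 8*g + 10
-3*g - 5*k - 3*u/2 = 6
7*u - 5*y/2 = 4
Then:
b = -77/24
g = 65/24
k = -65/24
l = -119/45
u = -7/18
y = -121/45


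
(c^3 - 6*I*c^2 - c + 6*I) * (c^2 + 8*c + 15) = c^5 + 8*c^4 - 6*I*c^4 + 14*c^3 - 48*I*c^3 - 8*c^2 - 84*I*c^2 - 15*c + 48*I*c + 90*I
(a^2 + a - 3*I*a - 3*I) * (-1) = -a^2 - a + 3*I*a + 3*I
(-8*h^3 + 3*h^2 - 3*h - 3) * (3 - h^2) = 8*h^5 - 3*h^4 - 21*h^3 + 12*h^2 - 9*h - 9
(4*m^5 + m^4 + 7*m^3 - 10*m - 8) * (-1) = -4*m^5 - m^4 - 7*m^3 + 10*m + 8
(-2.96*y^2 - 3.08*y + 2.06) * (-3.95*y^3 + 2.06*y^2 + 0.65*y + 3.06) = 11.692*y^5 + 6.0684*y^4 - 16.4058*y^3 - 6.816*y^2 - 8.0858*y + 6.3036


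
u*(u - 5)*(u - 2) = u^3 - 7*u^2 + 10*u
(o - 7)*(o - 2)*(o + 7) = o^3 - 2*o^2 - 49*o + 98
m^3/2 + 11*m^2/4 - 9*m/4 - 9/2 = (m/2 + 1/2)*(m - 3/2)*(m + 6)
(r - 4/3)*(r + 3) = r^2 + 5*r/3 - 4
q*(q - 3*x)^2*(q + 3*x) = q^4 - 3*q^3*x - 9*q^2*x^2 + 27*q*x^3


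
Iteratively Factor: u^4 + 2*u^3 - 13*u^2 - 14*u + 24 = (u - 3)*(u^3 + 5*u^2 + 2*u - 8) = (u - 3)*(u + 2)*(u^2 + 3*u - 4) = (u - 3)*(u - 1)*(u + 2)*(u + 4)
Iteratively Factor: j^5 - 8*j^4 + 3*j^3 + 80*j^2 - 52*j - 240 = (j - 5)*(j^4 - 3*j^3 - 12*j^2 + 20*j + 48) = (j - 5)*(j - 3)*(j^3 - 12*j - 16) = (j - 5)*(j - 3)*(j + 2)*(j^2 - 2*j - 8) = (j - 5)*(j - 4)*(j - 3)*(j + 2)*(j + 2)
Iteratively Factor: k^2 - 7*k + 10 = (k - 2)*(k - 5)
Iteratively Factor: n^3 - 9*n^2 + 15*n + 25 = (n - 5)*(n^2 - 4*n - 5) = (n - 5)*(n + 1)*(n - 5)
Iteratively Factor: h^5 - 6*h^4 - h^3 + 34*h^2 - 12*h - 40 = (h + 2)*(h^4 - 8*h^3 + 15*h^2 + 4*h - 20) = (h - 2)*(h + 2)*(h^3 - 6*h^2 + 3*h + 10) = (h - 2)*(h + 1)*(h + 2)*(h^2 - 7*h + 10) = (h - 2)^2*(h + 1)*(h + 2)*(h - 5)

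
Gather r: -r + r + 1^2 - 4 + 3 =0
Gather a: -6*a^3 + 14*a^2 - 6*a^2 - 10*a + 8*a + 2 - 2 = -6*a^3 + 8*a^2 - 2*a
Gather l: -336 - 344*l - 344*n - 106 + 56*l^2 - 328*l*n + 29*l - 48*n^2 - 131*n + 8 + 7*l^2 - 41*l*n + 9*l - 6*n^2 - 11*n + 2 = 63*l^2 + l*(-369*n - 306) - 54*n^2 - 486*n - 432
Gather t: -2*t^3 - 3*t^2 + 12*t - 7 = -2*t^3 - 3*t^2 + 12*t - 7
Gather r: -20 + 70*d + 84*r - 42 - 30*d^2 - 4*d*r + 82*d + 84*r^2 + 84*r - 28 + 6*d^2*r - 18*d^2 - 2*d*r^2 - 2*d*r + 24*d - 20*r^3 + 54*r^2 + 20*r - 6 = -48*d^2 + 176*d - 20*r^3 + r^2*(138 - 2*d) + r*(6*d^2 - 6*d + 188) - 96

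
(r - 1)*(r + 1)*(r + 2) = r^3 + 2*r^2 - r - 2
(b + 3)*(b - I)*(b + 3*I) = b^3 + 3*b^2 + 2*I*b^2 + 3*b + 6*I*b + 9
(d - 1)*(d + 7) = d^2 + 6*d - 7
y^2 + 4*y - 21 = (y - 3)*(y + 7)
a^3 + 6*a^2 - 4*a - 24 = (a - 2)*(a + 2)*(a + 6)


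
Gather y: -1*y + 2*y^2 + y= 2*y^2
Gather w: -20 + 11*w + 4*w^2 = 4*w^2 + 11*w - 20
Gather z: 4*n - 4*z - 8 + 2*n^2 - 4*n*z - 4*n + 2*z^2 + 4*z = 2*n^2 - 4*n*z + 2*z^2 - 8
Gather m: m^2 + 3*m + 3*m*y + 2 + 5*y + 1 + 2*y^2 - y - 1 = m^2 + m*(3*y + 3) + 2*y^2 + 4*y + 2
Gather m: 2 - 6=-4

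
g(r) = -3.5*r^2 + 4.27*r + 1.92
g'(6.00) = -37.73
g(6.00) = -98.46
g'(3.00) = -16.73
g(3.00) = -16.77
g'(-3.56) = 29.19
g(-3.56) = -57.64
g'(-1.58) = 15.33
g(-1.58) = -13.56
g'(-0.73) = 9.38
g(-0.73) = -3.06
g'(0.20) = 2.87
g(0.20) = 2.63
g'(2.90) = -16.03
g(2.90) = -15.13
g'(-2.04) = 18.55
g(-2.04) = -21.36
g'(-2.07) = 18.76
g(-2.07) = -21.92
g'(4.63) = -28.14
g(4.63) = -53.34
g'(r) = 4.27 - 7.0*r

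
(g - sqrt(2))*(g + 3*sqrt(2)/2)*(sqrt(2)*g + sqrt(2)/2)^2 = 2*g^4 + sqrt(2)*g^3 + 2*g^3 - 11*g^2/2 + sqrt(2)*g^2 - 6*g + sqrt(2)*g/4 - 3/2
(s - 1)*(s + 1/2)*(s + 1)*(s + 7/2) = s^4 + 4*s^3 + 3*s^2/4 - 4*s - 7/4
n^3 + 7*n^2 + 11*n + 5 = (n + 1)^2*(n + 5)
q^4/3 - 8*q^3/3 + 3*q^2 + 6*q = q*(q/3 + 1/3)*(q - 6)*(q - 3)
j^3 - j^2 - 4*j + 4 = (j - 2)*(j - 1)*(j + 2)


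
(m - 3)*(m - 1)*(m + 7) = m^3 + 3*m^2 - 25*m + 21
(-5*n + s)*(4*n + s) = -20*n^2 - n*s + s^2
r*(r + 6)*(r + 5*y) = r^3 + 5*r^2*y + 6*r^2 + 30*r*y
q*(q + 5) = q^2 + 5*q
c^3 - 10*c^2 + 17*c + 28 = (c - 7)*(c - 4)*(c + 1)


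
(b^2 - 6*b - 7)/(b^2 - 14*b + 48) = (b^2 - 6*b - 7)/(b^2 - 14*b + 48)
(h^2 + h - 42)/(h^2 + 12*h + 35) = (h - 6)/(h + 5)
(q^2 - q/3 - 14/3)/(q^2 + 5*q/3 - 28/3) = (q + 2)/(q + 4)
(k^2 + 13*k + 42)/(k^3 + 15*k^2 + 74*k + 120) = (k + 7)/(k^2 + 9*k + 20)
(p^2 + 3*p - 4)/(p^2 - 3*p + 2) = (p + 4)/(p - 2)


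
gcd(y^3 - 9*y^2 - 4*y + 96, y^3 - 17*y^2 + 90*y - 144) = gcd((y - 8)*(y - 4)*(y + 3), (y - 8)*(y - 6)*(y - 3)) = y - 8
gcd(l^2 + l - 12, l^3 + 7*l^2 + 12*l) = l + 4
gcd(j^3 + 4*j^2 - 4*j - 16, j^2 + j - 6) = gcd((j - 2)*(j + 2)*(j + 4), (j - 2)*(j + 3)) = j - 2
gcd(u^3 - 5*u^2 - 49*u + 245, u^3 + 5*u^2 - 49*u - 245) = u^2 - 49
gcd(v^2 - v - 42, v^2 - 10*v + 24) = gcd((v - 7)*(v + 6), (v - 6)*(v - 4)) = 1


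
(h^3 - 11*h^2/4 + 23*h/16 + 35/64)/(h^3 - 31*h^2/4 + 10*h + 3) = (h^2 - 3*h + 35/16)/(h^2 - 8*h + 12)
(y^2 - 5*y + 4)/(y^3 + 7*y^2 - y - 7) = (y - 4)/(y^2 + 8*y + 7)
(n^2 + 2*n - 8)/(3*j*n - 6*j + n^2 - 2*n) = (n + 4)/(3*j + n)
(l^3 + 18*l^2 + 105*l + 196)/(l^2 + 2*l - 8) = (l^2 + 14*l + 49)/(l - 2)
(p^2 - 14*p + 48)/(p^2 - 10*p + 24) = (p - 8)/(p - 4)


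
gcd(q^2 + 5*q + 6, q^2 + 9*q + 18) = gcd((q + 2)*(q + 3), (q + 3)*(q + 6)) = q + 3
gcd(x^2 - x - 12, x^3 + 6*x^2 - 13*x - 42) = 1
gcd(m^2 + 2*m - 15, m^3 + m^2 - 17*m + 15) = m^2 + 2*m - 15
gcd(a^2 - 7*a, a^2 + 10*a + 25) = 1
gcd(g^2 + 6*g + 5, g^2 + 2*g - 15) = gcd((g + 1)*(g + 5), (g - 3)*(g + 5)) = g + 5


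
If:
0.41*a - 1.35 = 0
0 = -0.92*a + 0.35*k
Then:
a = 3.29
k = 8.66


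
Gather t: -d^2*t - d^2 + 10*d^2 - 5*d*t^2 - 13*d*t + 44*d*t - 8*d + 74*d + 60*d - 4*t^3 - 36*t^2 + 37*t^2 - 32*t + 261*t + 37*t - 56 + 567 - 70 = 9*d^2 + 126*d - 4*t^3 + t^2*(1 - 5*d) + t*(-d^2 + 31*d + 266) + 441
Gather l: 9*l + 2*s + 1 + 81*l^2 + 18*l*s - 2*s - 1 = 81*l^2 + l*(18*s + 9)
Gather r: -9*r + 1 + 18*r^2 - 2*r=18*r^2 - 11*r + 1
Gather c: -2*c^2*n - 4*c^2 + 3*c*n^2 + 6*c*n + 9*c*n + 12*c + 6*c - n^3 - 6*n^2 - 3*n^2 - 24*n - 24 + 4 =c^2*(-2*n - 4) + c*(3*n^2 + 15*n + 18) - n^3 - 9*n^2 - 24*n - 20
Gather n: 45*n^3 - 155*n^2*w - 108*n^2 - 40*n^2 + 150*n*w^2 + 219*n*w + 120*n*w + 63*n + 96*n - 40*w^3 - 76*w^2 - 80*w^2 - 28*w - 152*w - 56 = 45*n^3 + n^2*(-155*w - 148) + n*(150*w^2 + 339*w + 159) - 40*w^3 - 156*w^2 - 180*w - 56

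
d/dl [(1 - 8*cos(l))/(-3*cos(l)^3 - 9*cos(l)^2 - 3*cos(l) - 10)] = 16*(48*cos(l)^3 + 63*cos(l)^2 - 18*cos(l) - 83)*sin(l)/(21*cos(l) + 18*cos(2*l) + 3*cos(3*l) + 58)^2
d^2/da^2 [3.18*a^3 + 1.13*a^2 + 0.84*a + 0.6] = 19.08*a + 2.26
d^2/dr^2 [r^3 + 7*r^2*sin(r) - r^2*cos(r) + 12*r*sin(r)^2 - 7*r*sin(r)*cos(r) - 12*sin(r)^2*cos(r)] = -7*r^2*sin(r) + r^2*cos(r) + 4*r*sin(r) + 14*r*sin(2*r) + 28*r*cos(r) + 24*r*cos(2*r) + 6*r + 14*sin(r) + 24*sin(2*r) + cos(r) - 14*cos(2*r) - 27*cos(3*r)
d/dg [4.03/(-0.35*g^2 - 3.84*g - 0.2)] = (2.821*g + 15.4752)/(0.35*g^2 + 3.84*g + 0.2)^2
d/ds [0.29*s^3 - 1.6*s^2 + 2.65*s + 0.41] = 0.87*s^2 - 3.2*s + 2.65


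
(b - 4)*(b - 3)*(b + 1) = b^3 - 6*b^2 + 5*b + 12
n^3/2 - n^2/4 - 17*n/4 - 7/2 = (n/2 + 1)*(n - 7/2)*(n + 1)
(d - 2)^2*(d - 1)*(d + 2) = d^4 - 3*d^3 - 2*d^2 + 12*d - 8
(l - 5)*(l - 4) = l^2 - 9*l + 20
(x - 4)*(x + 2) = x^2 - 2*x - 8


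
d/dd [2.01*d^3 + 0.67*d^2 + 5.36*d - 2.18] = 6.03*d^2 + 1.34*d + 5.36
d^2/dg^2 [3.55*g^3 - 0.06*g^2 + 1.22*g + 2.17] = 21.3*g - 0.12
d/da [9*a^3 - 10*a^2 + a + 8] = 27*a^2 - 20*a + 1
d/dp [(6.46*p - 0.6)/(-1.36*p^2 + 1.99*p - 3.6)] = (8.7856*p^2 - 1.632*p - 22.062)/(1.8496*p^4 - 5.4128*p^3 + 13.7521*p^2 - 14.328*p + 12.96)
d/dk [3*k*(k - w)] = 6*k - 3*w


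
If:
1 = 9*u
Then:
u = 1/9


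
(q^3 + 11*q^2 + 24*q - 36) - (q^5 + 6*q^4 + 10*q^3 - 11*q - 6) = -q^5 - 6*q^4 - 9*q^3 + 11*q^2 + 35*q - 30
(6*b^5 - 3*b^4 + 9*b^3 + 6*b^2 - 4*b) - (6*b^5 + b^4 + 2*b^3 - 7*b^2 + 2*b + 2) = -4*b^4 + 7*b^3 + 13*b^2 - 6*b - 2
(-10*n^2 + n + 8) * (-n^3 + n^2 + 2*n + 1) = 10*n^5 - 11*n^4 - 27*n^3 + 17*n + 8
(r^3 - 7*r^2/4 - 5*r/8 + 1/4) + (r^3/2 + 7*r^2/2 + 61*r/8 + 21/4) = 3*r^3/2 + 7*r^2/4 + 7*r + 11/2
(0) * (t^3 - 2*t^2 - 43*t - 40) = 0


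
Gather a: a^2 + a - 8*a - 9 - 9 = a^2 - 7*a - 18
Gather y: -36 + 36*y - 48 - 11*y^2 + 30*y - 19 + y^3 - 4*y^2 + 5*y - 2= y^3 - 15*y^2 + 71*y - 105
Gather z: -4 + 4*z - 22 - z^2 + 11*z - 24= -z^2 + 15*z - 50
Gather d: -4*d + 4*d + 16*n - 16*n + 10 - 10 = 0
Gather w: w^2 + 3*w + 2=w^2 + 3*w + 2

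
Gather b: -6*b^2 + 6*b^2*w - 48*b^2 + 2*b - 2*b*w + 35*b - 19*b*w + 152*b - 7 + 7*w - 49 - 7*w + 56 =b^2*(6*w - 54) + b*(189 - 21*w)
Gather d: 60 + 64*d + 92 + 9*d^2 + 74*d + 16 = 9*d^2 + 138*d + 168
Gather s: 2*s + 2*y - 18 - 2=2*s + 2*y - 20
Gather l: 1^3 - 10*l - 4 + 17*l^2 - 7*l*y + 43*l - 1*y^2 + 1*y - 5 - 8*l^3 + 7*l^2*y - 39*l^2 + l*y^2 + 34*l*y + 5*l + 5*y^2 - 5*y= -8*l^3 + l^2*(7*y - 22) + l*(y^2 + 27*y + 38) + 4*y^2 - 4*y - 8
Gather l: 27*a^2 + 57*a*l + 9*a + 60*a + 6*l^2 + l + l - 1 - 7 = 27*a^2 + 69*a + 6*l^2 + l*(57*a + 2) - 8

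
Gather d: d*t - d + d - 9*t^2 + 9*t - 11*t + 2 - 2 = d*t - 9*t^2 - 2*t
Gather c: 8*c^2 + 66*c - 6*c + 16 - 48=8*c^2 + 60*c - 32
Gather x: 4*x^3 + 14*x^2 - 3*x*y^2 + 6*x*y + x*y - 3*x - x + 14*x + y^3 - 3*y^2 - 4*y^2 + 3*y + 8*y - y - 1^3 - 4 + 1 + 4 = 4*x^3 + 14*x^2 + x*(-3*y^2 + 7*y + 10) + y^3 - 7*y^2 + 10*y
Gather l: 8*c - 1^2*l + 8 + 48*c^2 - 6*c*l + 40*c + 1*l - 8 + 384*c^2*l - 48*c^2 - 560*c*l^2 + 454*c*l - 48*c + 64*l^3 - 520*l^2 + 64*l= 64*l^3 + l^2*(-560*c - 520) + l*(384*c^2 + 448*c + 64)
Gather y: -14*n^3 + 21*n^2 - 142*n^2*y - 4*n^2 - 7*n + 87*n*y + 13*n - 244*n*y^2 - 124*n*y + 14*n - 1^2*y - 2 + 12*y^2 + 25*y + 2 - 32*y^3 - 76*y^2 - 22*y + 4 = -14*n^3 + 17*n^2 + 20*n - 32*y^3 + y^2*(-244*n - 64) + y*(-142*n^2 - 37*n + 2) + 4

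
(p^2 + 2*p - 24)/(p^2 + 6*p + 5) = (p^2 + 2*p - 24)/(p^2 + 6*p + 5)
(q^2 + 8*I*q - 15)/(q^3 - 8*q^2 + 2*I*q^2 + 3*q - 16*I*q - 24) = (q + 5*I)/(q^2 - q*(8 + I) + 8*I)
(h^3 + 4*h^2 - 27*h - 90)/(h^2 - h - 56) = (-h^3 - 4*h^2 + 27*h + 90)/(-h^2 + h + 56)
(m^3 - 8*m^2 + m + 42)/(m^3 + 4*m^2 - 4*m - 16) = (m^2 - 10*m + 21)/(m^2 + 2*m - 8)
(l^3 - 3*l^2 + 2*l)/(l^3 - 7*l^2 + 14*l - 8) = l/(l - 4)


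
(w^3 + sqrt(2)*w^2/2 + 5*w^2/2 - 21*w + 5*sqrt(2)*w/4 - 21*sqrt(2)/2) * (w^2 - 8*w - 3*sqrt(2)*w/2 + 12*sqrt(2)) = w^5 - 11*w^4/2 - sqrt(2)*w^4 - 85*w^3/2 + 11*sqrt(2)*w^3/2 + 41*sqrt(2)*w^2 + 705*w^2/4 - 168*sqrt(2)*w + 123*w/2 - 252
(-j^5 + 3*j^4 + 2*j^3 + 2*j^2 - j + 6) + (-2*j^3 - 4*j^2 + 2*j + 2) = -j^5 + 3*j^4 - 2*j^2 + j + 8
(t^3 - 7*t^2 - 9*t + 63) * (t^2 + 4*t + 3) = t^5 - 3*t^4 - 34*t^3 + 6*t^2 + 225*t + 189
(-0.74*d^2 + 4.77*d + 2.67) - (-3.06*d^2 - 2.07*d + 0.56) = 2.32*d^2 + 6.84*d + 2.11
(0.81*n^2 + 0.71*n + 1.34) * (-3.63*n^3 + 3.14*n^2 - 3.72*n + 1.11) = -2.9403*n^5 - 0.0338999999999996*n^4 - 5.648*n^3 + 2.4655*n^2 - 4.1967*n + 1.4874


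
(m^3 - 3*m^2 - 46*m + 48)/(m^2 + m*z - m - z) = (m^2 - 2*m - 48)/(m + z)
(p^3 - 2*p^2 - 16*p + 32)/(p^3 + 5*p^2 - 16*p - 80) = (p - 2)/(p + 5)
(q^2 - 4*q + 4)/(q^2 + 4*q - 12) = (q - 2)/(q + 6)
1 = 1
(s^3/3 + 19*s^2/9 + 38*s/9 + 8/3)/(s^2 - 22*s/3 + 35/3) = (3*s^3 + 19*s^2 + 38*s + 24)/(3*(3*s^2 - 22*s + 35))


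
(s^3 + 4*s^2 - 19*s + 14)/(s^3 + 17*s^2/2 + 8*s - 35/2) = 2*(s - 2)/(2*s + 5)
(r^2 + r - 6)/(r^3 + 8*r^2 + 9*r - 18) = (r - 2)/(r^2 + 5*r - 6)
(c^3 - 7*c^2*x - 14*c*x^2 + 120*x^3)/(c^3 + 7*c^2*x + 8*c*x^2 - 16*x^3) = (-c^2 + 11*c*x - 30*x^2)/(-c^2 - 3*c*x + 4*x^2)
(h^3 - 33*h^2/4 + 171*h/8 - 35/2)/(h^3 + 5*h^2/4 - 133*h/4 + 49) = (h - 5/2)/(h + 7)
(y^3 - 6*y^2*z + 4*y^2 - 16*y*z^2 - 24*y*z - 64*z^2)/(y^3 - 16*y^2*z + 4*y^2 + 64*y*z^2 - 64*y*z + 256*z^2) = (y + 2*z)/(y - 8*z)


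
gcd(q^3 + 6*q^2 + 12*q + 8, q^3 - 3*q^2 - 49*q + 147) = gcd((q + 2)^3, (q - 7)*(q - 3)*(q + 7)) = 1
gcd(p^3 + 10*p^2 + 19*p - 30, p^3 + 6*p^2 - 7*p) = p - 1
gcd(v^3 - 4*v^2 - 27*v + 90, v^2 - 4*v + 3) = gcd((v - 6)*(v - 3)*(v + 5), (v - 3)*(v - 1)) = v - 3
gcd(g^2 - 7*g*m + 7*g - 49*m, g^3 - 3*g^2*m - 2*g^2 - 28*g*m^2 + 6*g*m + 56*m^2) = g - 7*m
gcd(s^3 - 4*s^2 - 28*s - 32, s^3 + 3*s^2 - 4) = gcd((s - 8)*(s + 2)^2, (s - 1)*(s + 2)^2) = s^2 + 4*s + 4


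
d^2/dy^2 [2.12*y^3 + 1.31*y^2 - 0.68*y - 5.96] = 12.72*y + 2.62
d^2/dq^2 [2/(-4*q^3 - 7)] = 48*q*(7 - 8*q^3)/(4*q^3 + 7)^3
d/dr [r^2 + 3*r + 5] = 2*r + 3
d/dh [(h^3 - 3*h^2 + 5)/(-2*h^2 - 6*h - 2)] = (-h^4 - 6*h^3 + 6*h^2 + 16*h + 15)/(2*(h^4 + 6*h^3 + 11*h^2 + 6*h + 1))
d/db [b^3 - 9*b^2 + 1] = 3*b*(b - 6)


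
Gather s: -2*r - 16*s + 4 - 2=-2*r - 16*s + 2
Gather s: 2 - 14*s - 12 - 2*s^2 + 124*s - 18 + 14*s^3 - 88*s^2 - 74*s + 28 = 14*s^3 - 90*s^2 + 36*s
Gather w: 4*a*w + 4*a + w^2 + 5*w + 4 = 4*a + w^2 + w*(4*a + 5) + 4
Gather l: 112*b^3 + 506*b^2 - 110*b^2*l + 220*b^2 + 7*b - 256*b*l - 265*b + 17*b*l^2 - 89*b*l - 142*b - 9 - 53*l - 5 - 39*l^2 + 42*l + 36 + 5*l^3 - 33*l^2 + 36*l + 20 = 112*b^3 + 726*b^2 - 400*b + 5*l^3 + l^2*(17*b - 72) + l*(-110*b^2 - 345*b + 25) + 42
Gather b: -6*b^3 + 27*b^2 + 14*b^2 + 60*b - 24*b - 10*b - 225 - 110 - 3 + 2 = -6*b^3 + 41*b^2 + 26*b - 336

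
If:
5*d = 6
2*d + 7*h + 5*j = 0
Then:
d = 6/5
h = -5*j/7 - 12/35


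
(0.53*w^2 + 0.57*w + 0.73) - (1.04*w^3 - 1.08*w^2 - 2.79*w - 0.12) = -1.04*w^3 + 1.61*w^2 + 3.36*w + 0.85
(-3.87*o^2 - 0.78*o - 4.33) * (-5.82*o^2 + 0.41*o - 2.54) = 22.5234*o^4 + 2.9529*o^3 + 34.7106*o^2 + 0.2059*o + 10.9982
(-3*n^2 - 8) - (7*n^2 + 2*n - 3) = -10*n^2 - 2*n - 5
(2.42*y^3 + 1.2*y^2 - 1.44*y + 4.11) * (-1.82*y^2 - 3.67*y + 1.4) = -4.4044*y^5 - 11.0654*y^4 + 1.6048*y^3 - 0.515400000000001*y^2 - 17.0997*y + 5.754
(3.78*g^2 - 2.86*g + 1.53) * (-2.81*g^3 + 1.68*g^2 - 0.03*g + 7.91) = -10.6218*g^5 + 14.387*g^4 - 9.2175*g^3 + 32.556*g^2 - 22.6685*g + 12.1023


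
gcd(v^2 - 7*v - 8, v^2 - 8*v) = v - 8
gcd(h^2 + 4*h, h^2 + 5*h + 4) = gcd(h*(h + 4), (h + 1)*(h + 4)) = h + 4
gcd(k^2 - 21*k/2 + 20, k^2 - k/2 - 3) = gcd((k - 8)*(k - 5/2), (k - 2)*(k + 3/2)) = 1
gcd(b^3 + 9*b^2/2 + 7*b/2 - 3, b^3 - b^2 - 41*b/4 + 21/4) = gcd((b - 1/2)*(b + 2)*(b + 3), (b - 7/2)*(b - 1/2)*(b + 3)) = b^2 + 5*b/2 - 3/2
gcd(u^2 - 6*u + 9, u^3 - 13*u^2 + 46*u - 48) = u - 3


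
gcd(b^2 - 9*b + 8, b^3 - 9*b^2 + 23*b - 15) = b - 1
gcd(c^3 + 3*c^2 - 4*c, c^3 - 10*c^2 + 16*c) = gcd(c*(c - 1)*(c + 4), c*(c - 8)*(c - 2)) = c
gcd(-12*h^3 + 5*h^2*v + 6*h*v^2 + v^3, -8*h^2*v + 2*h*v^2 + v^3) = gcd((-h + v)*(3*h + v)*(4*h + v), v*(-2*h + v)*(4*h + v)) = 4*h + v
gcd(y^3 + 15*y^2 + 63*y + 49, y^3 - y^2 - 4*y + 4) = 1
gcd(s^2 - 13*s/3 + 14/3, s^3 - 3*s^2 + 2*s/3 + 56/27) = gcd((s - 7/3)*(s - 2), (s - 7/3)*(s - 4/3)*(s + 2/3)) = s - 7/3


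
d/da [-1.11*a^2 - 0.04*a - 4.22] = -2.22*a - 0.04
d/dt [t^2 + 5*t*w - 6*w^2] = 2*t + 5*w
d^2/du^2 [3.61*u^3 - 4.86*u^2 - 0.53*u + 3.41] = 21.66*u - 9.72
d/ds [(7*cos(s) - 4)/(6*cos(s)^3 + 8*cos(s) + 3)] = (63*cos(s) - 36*cos(2*s) + 21*cos(3*s) - 89)*sin(s)/(6*cos(s)^3 + 8*cos(s) + 3)^2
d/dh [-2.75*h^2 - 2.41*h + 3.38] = -5.5*h - 2.41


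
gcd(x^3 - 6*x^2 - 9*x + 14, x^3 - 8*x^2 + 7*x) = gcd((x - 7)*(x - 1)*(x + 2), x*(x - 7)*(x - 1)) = x^2 - 8*x + 7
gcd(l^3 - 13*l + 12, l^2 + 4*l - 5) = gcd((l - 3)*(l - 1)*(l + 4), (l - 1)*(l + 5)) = l - 1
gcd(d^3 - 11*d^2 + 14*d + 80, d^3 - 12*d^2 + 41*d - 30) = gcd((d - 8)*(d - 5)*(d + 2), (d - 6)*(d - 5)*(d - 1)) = d - 5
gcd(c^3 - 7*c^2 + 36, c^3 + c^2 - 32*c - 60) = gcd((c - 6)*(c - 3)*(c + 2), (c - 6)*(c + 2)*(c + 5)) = c^2 - 4*c - 12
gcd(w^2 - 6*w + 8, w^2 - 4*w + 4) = w - 2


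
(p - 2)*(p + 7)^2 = p^3 + 12*p^2 + 21*p - 98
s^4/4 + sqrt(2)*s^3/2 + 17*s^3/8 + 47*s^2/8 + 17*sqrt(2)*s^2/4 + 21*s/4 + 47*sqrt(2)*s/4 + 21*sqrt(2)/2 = (s/2 + 1)*(s/2 + sqrt(2))*(s + 3)*(s + 7/2)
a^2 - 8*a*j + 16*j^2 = (a - 4*j)^2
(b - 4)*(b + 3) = b^2 - b - 12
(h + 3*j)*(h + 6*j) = h^2 + 9*h*j + 18*j^2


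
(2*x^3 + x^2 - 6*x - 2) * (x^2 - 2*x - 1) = 2*x^5 - 3*x^4 - 10*x^3 + 9*x^2 + 10*x + 2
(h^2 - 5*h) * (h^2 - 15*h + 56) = h^4 - 20*h^3 + 131*h^2 - 280*h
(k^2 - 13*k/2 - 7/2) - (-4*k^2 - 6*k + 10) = 5*k^2 - k/2 - 27/2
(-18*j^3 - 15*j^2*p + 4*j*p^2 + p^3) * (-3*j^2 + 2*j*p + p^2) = 54*j^5 + 9*j^4*p - 60*j^3*p^2 - 10*j^2*p^3 + 6*j*p^4 + p^5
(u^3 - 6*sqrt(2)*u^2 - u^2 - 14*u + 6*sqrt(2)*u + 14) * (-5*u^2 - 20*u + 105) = -5*u^5 - 15*u^4 + 30*sqrt(2)*u^4 + 90*sqrt(2)*u^3 + 195*u^3 - 750*sqrt(2)*u^2 + 105*u^2 - 1750*u + 630*sqrt(2)*u + 1470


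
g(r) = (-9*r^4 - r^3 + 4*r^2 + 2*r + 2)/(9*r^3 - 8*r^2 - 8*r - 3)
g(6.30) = -7.58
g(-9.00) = 8.12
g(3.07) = -4.97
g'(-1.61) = -0.95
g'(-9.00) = -0.99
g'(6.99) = -0.95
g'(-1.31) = -1.02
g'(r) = (-27*r^2 + 16*r + 8)*(-9*r^4 - r^3 + 4*r^2 + 2*r + 2)/(9*r^3 - 8*r^2 - 8*r - 3)^2 + (-36*r^3 - 3*r^2 + 8*r + 2)/(9*r^3 - 8*r^2 - 8*r - 3)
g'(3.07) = -0.40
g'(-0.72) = -2.17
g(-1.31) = 0.68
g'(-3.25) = -0.95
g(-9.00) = 8.12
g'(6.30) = -0.94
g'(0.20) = 0.43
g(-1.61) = 0.97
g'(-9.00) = -0.99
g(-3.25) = 2.52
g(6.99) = -8.24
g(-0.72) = -0.12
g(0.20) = -0.52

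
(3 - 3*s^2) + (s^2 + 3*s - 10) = -2*s^2 + 3*s - 7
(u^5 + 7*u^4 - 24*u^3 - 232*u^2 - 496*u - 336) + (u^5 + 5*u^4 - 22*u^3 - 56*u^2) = 2*u^5 + 12*u^4 - 46*u^3 - 288*u^2 - 496*u - 336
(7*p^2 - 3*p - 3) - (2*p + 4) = 7*p^2 - 5*p - 7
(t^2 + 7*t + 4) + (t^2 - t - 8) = 2*t^2 + 6*t - 4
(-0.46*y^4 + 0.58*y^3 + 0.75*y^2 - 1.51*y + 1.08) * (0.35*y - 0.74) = -0.161*y^5 + 0.5434*y^4 - 0.1667*y^3 - 1.0835*y^2 + 1.4954*y - 0.7992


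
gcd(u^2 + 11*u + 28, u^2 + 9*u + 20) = u + 4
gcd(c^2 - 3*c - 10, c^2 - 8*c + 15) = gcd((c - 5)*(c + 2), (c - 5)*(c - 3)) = c - 5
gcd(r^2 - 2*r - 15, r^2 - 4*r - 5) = r - 5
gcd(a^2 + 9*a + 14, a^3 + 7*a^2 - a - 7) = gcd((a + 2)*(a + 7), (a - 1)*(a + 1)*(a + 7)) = a + 7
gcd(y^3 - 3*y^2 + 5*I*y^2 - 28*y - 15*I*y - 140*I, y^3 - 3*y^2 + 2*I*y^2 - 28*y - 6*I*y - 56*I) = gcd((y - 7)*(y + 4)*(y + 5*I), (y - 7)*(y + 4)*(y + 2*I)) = y^2 - 3*y - 28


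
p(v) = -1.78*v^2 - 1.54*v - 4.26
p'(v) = -3.56*v - 1.54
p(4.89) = -54.35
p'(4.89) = -18.95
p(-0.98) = -4.46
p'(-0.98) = 1.95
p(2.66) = -20.95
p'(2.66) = -11.01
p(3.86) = -36.73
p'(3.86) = -15.28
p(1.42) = -10.04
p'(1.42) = -6.60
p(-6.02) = -59.50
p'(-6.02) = 19.89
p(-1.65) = -6.57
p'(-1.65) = 4.33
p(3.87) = -36.88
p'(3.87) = -15.32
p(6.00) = -77.58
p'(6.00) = -22.90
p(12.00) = -279.06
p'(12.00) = -44.26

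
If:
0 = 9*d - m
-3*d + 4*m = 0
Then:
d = 0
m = 0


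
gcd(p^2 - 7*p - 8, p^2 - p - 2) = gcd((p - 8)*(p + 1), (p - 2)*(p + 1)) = p + 1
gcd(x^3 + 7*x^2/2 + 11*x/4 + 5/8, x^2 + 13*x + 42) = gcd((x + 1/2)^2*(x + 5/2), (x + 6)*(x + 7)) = 1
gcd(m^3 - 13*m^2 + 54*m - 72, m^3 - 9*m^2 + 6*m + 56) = m - 4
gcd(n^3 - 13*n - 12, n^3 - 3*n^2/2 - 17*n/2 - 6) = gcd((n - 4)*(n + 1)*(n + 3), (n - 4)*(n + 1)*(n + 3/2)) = n^2 - 3*n - 4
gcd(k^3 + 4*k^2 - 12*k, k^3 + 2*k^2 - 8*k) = k^2 - 2*k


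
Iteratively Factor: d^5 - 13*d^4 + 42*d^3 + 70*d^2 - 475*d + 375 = (d - 1)*(d^4 - 12*d^3 + 30*d^2 + 100*d - 375) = (d - 5)*(d - 1)*(d^3 - 7*d^2 - 5*d + 75) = (d - 5)^2*(d - 1)*(d^2 - 2*d - 15) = (d - 5)^3*(d - 1)*(d + 3)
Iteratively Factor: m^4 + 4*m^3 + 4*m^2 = (m + 2)*(m^3 + 2*m^2) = m*(m + 2)*(m^2 + 2*m) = m^2*(m + 2)*(m + 2)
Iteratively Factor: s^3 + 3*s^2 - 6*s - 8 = (s + 1)*(s^2 + 2*s - 8) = (s + 1)*(s + 4)*(s - 2)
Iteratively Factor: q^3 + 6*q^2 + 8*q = (q + 4)*(q^2 + 2*q) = q*(q + 4)*(q + 2)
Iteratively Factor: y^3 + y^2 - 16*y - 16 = (y + 4)*(y^2 - 3*y - 4) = (y + 1)*(y + 4)*(y - 4)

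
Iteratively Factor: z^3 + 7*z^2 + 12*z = (z + 3)*(z^2 + 4*z) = (z + 3)*(z + 4)*(z)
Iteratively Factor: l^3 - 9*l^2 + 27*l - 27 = (l - 3)*(l^2 - 6*l + 9) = (l - 3)^2*(l - 3)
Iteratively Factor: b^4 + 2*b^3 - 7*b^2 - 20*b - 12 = (b + 2)*(b^3 - 7*b - 6) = (b + 2)^2*(b^2 - 2*b - 3) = (b + 1)*(b + 2)^2*(b - 3)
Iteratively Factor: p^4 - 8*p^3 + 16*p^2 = (p - 4)*(p^3 - 4*p^2) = p*(p - 4)*(p^2 - 4*p) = p*(p - 4)^2*(p)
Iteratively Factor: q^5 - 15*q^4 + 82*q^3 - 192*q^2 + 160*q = (q - 2)*(q^4 - 13*q^3 + 56*q^2 - 80*q) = q*(q - 2)*(q^3 - 13*q^2 + 56*q - 80) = q*(q - 5)*(q - 2)*(q^2 - 8*q + 16) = q*(q - 5)*(q - 4)*(q - 2)*(q - 4)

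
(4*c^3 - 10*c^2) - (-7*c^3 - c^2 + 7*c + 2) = 11*c^3 - 9*c^2 - 7*c - 2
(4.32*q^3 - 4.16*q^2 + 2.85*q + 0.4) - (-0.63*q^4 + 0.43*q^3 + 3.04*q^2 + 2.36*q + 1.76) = 0.63*q^4 + 3.89*q^3 - 7.2*q^2 + 0.49*q - 1.36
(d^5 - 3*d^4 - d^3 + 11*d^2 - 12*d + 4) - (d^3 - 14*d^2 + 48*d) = d^5 - 3*d^4 - 2*d^3 + 25*d^2 - 60*d + 4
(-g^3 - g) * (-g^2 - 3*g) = g^5 + 3*g^4 + g^3 + 3*g^2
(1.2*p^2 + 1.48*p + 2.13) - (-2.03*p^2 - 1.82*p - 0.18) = 3.23*p^2 + 3.3*p + 2.31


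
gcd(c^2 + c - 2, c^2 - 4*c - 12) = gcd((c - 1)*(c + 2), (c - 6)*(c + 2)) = c + 2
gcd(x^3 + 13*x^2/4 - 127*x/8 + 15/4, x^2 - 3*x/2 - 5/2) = x - 5/2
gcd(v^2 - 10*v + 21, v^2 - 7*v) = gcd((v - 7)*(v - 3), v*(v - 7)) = v - 7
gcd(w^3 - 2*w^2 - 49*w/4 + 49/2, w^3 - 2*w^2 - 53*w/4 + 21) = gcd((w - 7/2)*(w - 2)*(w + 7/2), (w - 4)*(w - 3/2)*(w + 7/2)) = w + 7/2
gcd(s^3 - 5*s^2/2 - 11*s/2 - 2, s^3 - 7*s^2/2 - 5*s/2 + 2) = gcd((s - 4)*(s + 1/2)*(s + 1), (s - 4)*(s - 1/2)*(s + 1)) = s^2 - 3*s - 4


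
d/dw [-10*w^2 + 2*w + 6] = 2 - 20*w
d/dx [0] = 0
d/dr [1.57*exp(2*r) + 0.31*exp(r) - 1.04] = (3.14*exp(r) + 0.31)*exp(r)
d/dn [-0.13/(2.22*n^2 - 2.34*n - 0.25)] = (0.5772*n - 0.3042)/(-2.22*n^2 + 2.34*n + 0.25)^2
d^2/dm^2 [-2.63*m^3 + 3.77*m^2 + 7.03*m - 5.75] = 7.54 - 15.78*m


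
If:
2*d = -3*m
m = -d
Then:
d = 0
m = 0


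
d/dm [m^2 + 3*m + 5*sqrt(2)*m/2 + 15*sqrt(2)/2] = 2*m + 3 + 5*sqrt(2)/2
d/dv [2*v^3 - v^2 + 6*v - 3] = 6*v^2 - 2*v + 6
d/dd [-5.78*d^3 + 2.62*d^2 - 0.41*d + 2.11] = -17.34*d^2 + 5.24*d - 0.41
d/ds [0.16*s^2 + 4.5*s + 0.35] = 0.32*s + 4.5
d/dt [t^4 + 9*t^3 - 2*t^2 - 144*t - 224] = 4*t^3 + 27*t^2 - 4*t - 144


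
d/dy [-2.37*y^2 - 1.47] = -4.74*y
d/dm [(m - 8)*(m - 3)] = 2*m - 11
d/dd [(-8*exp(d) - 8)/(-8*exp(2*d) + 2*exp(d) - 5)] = (-64*exp(2*d) - 128*exp(d) + 56)*exp(d)/(64*exp(4*d) - 32*exp(3*d) + 84*exp(2*d) - 20*exp(d) + 25)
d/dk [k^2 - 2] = 2*k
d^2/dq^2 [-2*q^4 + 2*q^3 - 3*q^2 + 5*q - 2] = -24*q^2 + 12*q - 6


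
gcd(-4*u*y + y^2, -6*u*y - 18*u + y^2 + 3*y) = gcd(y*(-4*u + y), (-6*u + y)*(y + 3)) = 1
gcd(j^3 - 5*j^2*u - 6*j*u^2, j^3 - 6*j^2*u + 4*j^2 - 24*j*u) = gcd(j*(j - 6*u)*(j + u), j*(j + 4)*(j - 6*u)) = -j^2 + 6*j*u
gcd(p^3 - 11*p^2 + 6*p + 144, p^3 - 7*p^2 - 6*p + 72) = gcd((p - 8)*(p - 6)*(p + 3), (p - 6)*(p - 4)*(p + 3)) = p^2 - 3*p - 18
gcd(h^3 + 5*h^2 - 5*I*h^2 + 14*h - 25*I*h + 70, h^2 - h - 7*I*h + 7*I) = h - 7*I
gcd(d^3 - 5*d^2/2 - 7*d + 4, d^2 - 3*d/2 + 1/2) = d - 1/2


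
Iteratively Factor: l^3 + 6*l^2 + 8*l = (l)*(l^2 + 6*l + 8) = l*(l + 2)*(l + 4)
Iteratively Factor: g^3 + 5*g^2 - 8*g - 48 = (g + 4)*(g^2 + g - 12) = (g - 3)*(g + 4)*(g + 4)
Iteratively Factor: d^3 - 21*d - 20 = (d + 1)*(d^2 - d - 20) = (d - 5)*(d + 1)*(d + 4)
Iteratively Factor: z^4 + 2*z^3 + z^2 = (z)*(z^3 + 2*z^2 + z) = z^2*(z^2 + 2*z + 1) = z^2*(z + 1)*(z + 1)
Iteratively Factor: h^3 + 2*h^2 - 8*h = (h)*(h^2 + 2*h - 8) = h*(h - 2)*(h + 4)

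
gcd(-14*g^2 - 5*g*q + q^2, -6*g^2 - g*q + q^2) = 2*g + q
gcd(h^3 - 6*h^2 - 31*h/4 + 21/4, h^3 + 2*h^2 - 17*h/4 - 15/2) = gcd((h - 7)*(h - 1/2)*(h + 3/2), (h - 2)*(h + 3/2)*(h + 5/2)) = h + 3/2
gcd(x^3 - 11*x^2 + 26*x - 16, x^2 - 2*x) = x - 2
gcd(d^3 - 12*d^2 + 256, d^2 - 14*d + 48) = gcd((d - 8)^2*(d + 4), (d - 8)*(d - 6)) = d - 8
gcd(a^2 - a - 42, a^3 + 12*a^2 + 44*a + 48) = a + 6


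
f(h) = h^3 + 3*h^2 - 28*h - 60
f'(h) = 3*h^2 + 6*h - 28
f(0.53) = -73.85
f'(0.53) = -23.98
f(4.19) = -51.09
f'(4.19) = 49.81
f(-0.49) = -45.68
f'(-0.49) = -30.22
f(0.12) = -63.32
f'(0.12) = -27.24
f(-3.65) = 33.54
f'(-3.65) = -9.93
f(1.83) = -95.06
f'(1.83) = -6.97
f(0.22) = -66.00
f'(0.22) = -26.53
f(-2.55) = 14.33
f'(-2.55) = -23.79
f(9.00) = 660.00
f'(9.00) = 269.00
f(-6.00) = 0.00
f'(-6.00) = 44.00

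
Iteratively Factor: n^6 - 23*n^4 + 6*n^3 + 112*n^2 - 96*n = (n - 2)*(n^5 + 2*n^4 - 19*n^3 - 32*n^2 + 48*n) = (n - 2)*(n + 4)*(n^4 - 2*n^3 - 11*n^2 + 12*n) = (n - 4)*(n - 2)*(n + 4)*(n^3 + 2*n^2 - 3*n) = n*(n - 4)*(n - 2)*(n + 4)*(n^2 + 2*n - 3) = n*(n - 4)*(n - 2)*(n + 3)*(n + 4)*(n - 1)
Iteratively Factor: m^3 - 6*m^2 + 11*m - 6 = (m - 2)*(m^2 - 4*m + 3) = (m - 3)*(m - 2)*(m - 1)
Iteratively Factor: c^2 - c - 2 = (c + 1)*(c - 2)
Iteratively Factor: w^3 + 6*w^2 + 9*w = (w + 3)*(w^2 + 3*w) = (w + 3)^2*(w)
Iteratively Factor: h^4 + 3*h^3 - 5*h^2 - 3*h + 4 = (h - 1)*(h^3 + 4*h^2 - h - 4) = (h - 1)*(h + 4)*(h^2 - 1) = (h - 1)^2*(h + 4)*(h + 1)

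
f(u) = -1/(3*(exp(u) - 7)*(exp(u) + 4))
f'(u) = exp(u)/(3*(exp(u) - 7)*(exp(u) + 4)^2) + exp(u)/(3*(exp(u) - 7)^2*(exp(u) + 4)) = (2*exp(u) - 3)*exp(u)/(3*(exp(u) - 7)^2*(exp(u) + 4)^2)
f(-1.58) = 0.01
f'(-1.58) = -0.00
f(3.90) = -0.00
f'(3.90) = 0.00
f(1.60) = 0.02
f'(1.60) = 0.03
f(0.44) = 0.01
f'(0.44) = 0.00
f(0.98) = 0.01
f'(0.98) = 0.00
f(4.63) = -0.00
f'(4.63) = 0.00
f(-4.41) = 0.01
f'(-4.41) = -0.00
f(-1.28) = 0.01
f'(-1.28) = -0.00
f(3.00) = 0.00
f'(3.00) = 0.00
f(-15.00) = 0.01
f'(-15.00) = 0.00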